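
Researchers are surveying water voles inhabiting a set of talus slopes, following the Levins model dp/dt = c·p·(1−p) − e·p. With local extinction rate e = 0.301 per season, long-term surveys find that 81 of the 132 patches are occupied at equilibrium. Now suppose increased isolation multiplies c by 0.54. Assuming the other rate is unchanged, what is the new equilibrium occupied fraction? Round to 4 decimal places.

Observed p* = 81/132 = 0.61364.
Balance c(1−p*) = e gives c = e/(1 − 0.61364) = 0.301/0.38636 = 0.77907.
New p* = 1 − e/c = 1 − 0.30100/0.42070 = 0.28453.

0.2845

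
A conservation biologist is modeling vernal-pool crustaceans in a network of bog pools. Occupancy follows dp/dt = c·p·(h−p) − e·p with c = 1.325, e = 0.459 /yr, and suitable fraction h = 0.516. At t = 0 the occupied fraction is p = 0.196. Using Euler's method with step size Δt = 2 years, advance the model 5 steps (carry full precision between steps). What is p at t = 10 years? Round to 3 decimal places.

0.171

Update rule: p ← p + [c·p·(h−p) − e·p]·Δt with Δt = 2.
  1  |  dp/dt·Δt = -0.013720  |  p_1 = 0.182280
  2  |  dp/dt·Δt = -0.006132  |  p_2 = 0.176148
  3  |  dp/dt·Δt = -0.003063  |  p_3 = 0.173084
  4  |  dp/dt·Δt = -0.001605  |  p_4 = 0.171479
  5  |  dp/dt·Δt = -0.000861  |  p_5 = 0.170618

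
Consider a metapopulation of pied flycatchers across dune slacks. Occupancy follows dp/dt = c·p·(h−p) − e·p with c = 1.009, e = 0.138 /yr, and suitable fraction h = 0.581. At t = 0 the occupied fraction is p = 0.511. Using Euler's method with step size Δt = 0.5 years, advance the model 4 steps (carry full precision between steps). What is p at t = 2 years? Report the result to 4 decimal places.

0.4657

Update rule: p ← p + [c·p·(h−p) − e·p]·Δt with Δt = 0.5.
step 1: Δp = -0.01721, p = 0.49379
step 2: Δp = -0.01235, p = 0.48144
step 3: Δp = -0.00904, p = 0.47240
step 4: Δp = -0.00671, p = 0.46569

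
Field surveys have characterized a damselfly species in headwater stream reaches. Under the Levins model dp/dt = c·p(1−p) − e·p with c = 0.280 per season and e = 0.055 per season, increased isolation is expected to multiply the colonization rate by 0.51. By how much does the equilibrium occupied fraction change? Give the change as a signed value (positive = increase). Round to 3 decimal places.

Before: p* = 1 − 0.055/0.280 = 0.8036.
After the change, c = 0.1428, e = 0.055, so p* = 1 − 0.055/0.1428 = 0.6148.
Δp* = 0.6148 − 0.8036 = -0.1887.

-0.189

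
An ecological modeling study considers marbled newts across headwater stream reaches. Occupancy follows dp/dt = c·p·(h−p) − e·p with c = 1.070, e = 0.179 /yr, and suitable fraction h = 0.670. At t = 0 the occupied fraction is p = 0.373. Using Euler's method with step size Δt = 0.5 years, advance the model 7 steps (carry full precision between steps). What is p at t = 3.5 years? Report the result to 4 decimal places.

Update rule: p ← p + [c·p·(h−p) − e·p]·Δt with Δt = 0.5.
step 1: Δp = +0.02588, p = 0.39888
step 2: Δp = +0.02216, p = 0.42104
step 3: Δp = +0.01840, p = 0.43944
step 4: Δp = +0.01488, p = 0.45431
step 5: Δp = +0.01176, p = 0.46608
step 6: Δp = +0.00913, p = 0.47521
step 7: Δp = +0.00699, p = 0.48220

0.4822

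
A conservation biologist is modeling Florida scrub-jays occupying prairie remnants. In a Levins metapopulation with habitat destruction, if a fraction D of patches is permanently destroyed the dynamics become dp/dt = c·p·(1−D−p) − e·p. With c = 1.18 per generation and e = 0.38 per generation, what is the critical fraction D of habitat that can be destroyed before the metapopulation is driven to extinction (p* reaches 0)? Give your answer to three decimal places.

The nontrivial equilibrium is p* = (1−D) − e/c; extinction occurs when this hits zero.
So D_crit = 1 − e/c = 1 − 0.38/1.18 = 1 − 0.3220 = 0.6780.
Note this equals the original equilibrium occupancy — the Levins extinction-debt result.

0.678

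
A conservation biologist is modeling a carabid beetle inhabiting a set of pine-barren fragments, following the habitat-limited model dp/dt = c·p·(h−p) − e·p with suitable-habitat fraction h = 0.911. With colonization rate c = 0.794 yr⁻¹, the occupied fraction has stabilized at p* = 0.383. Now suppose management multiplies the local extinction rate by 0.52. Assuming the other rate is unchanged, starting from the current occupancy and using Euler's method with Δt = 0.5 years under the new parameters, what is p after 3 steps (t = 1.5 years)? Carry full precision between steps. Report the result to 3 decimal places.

0.490

Balance c(h−p*) = e gives e = 0.794×(0.911 − 0.38300) = 0.41923.
Starting from p₀ = 0.38300; update p ← p + (dp/dt)·Δt with the new parameters.
  1  |  dp/dt·Δt = +0.038536  |  p_1 = 0.421536
  2  |  dp/dt·Δt = +0.035964  |  p_2 = 0.457500
  3  |  dp/dt·Δt = +0.032500  |  p_3 = 0.490000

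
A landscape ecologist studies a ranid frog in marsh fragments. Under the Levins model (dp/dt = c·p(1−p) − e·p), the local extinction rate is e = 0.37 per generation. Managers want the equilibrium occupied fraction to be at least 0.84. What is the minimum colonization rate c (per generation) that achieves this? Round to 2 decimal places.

2.31

p* = 1 − e/c ≥ 0.84 requires e/c ≤ 0.1600, i.e. c ≥ e/0.1600.
c_min = 0.37/0.1600 = 2.3125.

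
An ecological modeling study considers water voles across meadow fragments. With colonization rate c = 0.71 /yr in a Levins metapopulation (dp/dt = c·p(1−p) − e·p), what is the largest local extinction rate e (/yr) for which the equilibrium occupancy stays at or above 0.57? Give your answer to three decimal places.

1 − e/c ≥ 0.57 ⇒ e ≤ c(1 − 0.57) = 0.71 × 0.4300.
e_max = 0.3053.

0.305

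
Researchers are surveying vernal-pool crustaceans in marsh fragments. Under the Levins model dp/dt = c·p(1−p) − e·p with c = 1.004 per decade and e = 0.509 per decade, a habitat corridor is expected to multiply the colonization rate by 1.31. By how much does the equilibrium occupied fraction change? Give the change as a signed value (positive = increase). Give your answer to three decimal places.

Before: p* = 1 − 0.509/1.004 = 0.4930.
After the change, c = 1.31524, e = 0.509, so p* = 1 − 0.509/1.31524 = 0.6130.
Δp* = 0.6130 − 0.4930 = +0.1200.

0.120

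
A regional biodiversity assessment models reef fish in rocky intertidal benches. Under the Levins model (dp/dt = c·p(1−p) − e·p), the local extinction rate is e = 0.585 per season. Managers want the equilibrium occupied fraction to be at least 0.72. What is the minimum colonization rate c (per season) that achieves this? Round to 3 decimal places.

p* = 1 − e/c ≥ 0.72 requires e/c ≤ 0.2800, i.e. c ≥ e/0.2800.
c_min = 0.585/0.2800 = 2.0893.

2.089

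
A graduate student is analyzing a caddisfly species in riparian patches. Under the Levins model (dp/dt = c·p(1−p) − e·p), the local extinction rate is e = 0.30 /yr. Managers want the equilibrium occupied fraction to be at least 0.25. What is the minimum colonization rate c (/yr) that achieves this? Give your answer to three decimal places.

0.400

p* = 1 − e/c ≥ 0.25 requires e/c ≤ 0.7500, i.e. c ≥ e/0.7500.
c_min = 0.30/0.7500 = 0.4000.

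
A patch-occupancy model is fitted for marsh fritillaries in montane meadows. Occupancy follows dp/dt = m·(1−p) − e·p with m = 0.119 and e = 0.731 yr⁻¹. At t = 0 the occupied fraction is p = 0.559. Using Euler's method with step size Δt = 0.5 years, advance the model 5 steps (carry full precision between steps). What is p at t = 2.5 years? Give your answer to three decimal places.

0.166

Update rule: p ← p + [m·(1−p) − e·p]·Δt with Δt = 0.5.
step 1: Δp = -0.17808, p = 0.38093
step 2: Δp = -0.10239, p = 0.27853
step 3: Δp = -0.05888, p = 0.21966
step 4: Δp = -0.03385, p = 0.18580
step 5: Δp = -0.01947, p = 0.16634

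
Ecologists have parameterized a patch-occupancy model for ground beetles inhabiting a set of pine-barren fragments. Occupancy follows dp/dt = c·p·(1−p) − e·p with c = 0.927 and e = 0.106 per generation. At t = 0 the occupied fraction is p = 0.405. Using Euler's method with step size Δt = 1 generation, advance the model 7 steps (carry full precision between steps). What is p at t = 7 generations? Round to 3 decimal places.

0.886

Update rule: p ← p + [c·p·(1−p) − e·p]·Δt with Δt = 1.
t = 1: p = 0.40500 + (+0.18045) = 0.58545
t = 2: p = 0.58545 + (+0.16292) = 0.74838
t = 3: p = 0.74838 + (+0.09523) = 0.84361
t = 4: p = 0.84361 + (+0.03288) = 0.87649
t = 5: p = 0.87649 + (+0.00745) = 0.88393
t = 6: p = 0.88393 + (+0.00141) = 0.88534
t = 7: p = 0.88534 + (+0.00025) = 0.88560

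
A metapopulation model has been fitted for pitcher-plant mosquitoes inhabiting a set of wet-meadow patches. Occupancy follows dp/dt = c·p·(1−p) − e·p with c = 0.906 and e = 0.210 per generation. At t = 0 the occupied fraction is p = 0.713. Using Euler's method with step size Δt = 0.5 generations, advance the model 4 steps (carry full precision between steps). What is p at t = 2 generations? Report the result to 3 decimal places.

Update rule: p ← p + [c·p·(1−p) − e·p]·Δt with Δt = 0.5.
step 1: Δp = +0.01783, p = 0.73083
step 2: Δp = +0.01237, p = 0.74321
step 3: Δp = +0.00842, p = 0.75163
step 4: Δp = +0.00565, p = 0.75727

0.757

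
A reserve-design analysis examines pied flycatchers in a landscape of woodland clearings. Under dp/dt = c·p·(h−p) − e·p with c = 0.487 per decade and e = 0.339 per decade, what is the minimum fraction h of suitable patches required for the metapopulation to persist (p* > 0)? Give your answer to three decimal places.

0.696

p* = h − e/c is positive only when h > e/c.
h_min = e/c = 0.339/0.487 = 0.6961.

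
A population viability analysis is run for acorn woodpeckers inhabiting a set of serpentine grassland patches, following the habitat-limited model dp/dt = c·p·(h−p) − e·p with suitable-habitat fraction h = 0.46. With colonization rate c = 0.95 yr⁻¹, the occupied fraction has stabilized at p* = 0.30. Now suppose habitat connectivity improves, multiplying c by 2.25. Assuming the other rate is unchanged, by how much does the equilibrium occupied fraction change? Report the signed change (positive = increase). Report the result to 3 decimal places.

0.089

Balance c(h−p*) = e gives e = 0.95×(0.46 − 0.30000) = 0.15200.
New p* = 0.46 − e/c = 0.46 − 0.15200/2.13750 = 0.38889.
Δp* = 0.38889 − 0.30000 = +0.08889.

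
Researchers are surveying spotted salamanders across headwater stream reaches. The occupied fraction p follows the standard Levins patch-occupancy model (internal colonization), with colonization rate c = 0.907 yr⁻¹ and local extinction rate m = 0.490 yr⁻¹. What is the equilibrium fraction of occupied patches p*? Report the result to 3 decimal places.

Setting dp/dt = 0 and dividing through by p* gives c·(1−p*) = m.
So p* = 1 − m/c = 1 − 0.490/0.907 = 1 − 0.5402 = 0.4598.

0.460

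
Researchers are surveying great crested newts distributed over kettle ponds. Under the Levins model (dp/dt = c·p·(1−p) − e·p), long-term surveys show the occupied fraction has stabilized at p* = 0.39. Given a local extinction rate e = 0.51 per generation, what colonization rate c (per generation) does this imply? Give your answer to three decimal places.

At equilibrium c(1−p*) = e, so c = e/(1−p*).
c = 0.51/(1 − 0.39) = 0.51/0.6100 = 0.8361.

0.836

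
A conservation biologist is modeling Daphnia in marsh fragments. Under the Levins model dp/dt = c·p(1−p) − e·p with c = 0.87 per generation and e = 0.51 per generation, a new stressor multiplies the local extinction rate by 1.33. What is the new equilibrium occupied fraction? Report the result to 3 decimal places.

Before: p* = 1 − 0.51/0.87 = 0.4138.
After the change, c = 0.87, e = 0.6783, so p* = 1 − 0.6783/0.87 = 0.2203.

0.220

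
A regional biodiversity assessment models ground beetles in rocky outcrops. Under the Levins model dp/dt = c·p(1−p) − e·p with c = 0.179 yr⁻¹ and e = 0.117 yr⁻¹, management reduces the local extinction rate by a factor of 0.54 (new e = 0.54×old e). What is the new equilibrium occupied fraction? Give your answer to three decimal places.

0.647

Before: p* = 1 − 0.117/0.179 = 0.3464.
After the change, c = 0.179, e = 0.06318, so p* = 1 − 0.06318/0.179 = 0.6470.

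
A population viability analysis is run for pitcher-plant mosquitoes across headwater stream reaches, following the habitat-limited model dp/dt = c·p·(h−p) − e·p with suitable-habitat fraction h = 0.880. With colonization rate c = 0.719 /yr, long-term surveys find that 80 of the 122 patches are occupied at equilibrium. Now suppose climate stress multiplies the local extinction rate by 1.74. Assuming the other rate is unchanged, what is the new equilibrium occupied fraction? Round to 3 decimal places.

Observed p* = 80/122 = 0.65574.
Balance c(h−p*) = e gives e = 0.719×(0.88 − 0.65574) = 0.16124.
New p* = 0.88 − e/c = 0.88 − 0.28056/0.71900 = 0.48979.

0.490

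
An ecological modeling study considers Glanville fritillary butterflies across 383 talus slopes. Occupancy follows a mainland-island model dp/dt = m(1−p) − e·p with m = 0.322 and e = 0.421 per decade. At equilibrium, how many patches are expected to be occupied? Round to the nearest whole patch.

p* = m/(m+e) = 0.322/0.7430 = 0.4334.
Expected occupied patches = N × p* = 383 × 0.4334 = 165.98 ≈ 166.

166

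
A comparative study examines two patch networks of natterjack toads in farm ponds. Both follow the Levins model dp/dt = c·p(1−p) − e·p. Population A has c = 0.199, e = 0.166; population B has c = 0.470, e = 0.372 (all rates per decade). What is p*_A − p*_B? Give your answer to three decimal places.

-0.043

A: p*_A = 1 − 0.166/0.199 = 0.1658.
B: p*_B = 1 − 0.372/0.470 = 0.2085.
p*_A − p*_B = 0.1658 − 0.2085 = -0.0427.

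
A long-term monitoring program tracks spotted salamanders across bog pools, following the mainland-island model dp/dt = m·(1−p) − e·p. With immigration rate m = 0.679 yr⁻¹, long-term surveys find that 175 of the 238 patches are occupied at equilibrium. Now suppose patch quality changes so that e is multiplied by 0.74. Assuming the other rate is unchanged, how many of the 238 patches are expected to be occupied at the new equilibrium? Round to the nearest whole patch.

188

Observed p* = 175/238 = 0.73529.
Balance m(1−p*) = e·p* gives e = m(1−p*)/p* = 0.679×0.26471/0.73529 = 0.24445.
New p* = m/(m+e) = 0.67900/(0.67900+0.18089) = 0.78964.
Expected occupied = 238 × 0.78964 = 187.93 ≈ 188.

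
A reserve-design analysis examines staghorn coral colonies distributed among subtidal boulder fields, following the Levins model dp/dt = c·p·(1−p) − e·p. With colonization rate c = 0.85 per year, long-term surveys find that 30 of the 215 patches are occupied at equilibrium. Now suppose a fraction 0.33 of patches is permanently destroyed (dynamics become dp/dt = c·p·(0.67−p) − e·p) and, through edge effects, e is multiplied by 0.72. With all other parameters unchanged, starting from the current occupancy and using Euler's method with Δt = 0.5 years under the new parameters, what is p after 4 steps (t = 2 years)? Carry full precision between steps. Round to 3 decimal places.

0.121

Observed p* = 30/215 = 0.13953.
Balance c(1−p*) = e gives e = 0.85×(1 − 0.13953) = 0.73140.
Starting from p₀ = 0.13953; update p ← p + (dp/dt)·Δt with the new parameters.
step 1: Δp = -0.00528, p = 0.13425
step 2: Δp = -0.00478, p = 0.12947
step 3: Δp = -0.00435, p = 0.12512
step 4: Δp = -0.00397, p = 0.12115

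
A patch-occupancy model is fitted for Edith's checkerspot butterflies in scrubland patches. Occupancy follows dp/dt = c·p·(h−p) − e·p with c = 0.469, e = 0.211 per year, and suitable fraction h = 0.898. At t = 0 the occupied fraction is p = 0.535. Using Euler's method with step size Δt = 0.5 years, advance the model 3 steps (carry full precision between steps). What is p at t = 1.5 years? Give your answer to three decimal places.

Update rule: p ← p + [c·p·(h−p) − e·p]·Δt with Δt = 0.5.
  1  |  dp/dt·Δt = -0.010901  |  p_1 = 0.524099
  2  |  dp/dt·Δt = -0.009339  |  p_2 = 0.514759
  3  |  dp/dt·Δt = -0.008046  |  p_3 = 0.506713

0.507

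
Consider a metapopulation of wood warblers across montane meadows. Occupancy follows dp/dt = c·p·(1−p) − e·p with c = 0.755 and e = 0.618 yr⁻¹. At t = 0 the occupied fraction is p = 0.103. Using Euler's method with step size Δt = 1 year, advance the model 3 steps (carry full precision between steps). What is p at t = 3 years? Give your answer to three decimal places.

Update rule: p ← p + [c·p·(1−p) − e·p]·Δt with Δt = 1.
p: 0.10300 → 0.10910  (Δp = +0.00610)
p: 0.10910 → 0.11506  (Δp = +0.00596)
p: 0.11506 → 0.12083  (Δp = +0.00577)

0.121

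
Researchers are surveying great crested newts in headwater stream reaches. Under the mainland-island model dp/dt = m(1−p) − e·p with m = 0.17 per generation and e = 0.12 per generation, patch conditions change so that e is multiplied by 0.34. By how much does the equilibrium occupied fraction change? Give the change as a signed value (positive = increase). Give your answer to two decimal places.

0.22

Before: p* = 0.17/(0.17+0.12) = 0.5862.
After: m = 0.17, e = 0.0408; p* = 0.17/0.2108 = 0.8065.
Δp* = 0.8065 − 0.5862 = +0.2202.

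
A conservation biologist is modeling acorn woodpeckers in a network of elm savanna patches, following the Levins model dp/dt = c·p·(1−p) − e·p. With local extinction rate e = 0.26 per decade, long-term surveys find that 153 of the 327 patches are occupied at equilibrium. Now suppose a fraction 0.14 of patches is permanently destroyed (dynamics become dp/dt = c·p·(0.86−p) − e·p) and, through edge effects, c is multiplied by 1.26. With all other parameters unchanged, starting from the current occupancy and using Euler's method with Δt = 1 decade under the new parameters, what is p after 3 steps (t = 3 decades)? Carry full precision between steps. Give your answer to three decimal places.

0.449

Observed p* = 153/327 = 0.46789.
Balance c(1−p*) = e gives c = e/(1 − 0.46789) = 0.26/0.53211 = 0.48862.
Starting from p₀ = 0.46789; update p ← p + (dp/dt)·Δt with the new parameters.
step 1: Δp = -0.00870, p = 0.45919
step 2: Δp = -0.00608, p = 0.45311
step 3: Δp = -0.00430, p = 0.44881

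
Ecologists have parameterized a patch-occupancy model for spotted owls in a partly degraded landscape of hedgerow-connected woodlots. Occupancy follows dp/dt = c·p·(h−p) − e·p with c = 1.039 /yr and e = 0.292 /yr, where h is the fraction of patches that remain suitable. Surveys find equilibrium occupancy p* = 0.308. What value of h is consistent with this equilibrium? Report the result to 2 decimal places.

0.59

At equilibrium c(h−p*) = e, so h = p* + e/c.
h = 0.308 + 0.292/1.039 = 0.308 + 0.2810 = 0.5890.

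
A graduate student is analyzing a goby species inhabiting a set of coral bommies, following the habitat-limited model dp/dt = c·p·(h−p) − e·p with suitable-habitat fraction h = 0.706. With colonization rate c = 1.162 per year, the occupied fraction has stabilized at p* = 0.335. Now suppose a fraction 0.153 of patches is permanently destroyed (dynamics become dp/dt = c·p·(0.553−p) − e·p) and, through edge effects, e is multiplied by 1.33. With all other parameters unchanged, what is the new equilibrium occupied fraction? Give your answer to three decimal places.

0.060

Balance c(h−p*) = e gives e = 1.162×(0.706 − 0.33500) = 0.43110.
New p* = 0.553 − e/c = 0.553 − 0.57336/1.16200 = 0.05957.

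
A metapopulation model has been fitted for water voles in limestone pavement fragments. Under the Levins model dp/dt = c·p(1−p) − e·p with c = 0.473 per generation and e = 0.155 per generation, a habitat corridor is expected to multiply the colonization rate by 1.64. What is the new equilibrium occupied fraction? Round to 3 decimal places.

0.800

Before: p* = 1 − 0.155/0.473 = 0.6723.
After the change, c = 0.77572, e = 0.155, so p* = 1 − 0.155/0.77572 = 0.8002.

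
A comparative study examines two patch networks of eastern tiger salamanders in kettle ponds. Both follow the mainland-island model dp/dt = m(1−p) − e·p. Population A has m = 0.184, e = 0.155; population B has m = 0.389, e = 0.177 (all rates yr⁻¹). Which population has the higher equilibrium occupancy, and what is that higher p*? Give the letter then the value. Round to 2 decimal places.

A: p*_A = m/(m+e) = 0.184/0.3390 = 0.5428.
B: p*_B = 0.389/0.5660 = 0.6873.
B is higher at 0.6873.

B, 0.69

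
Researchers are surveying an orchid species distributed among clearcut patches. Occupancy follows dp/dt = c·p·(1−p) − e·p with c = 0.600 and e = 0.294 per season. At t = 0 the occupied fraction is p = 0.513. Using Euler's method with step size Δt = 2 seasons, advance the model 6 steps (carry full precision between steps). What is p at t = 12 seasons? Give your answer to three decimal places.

0.510

Update rule: p ← p + [c·p·(1−p) − e·p]·Δt with Δt = 2.
step 1: Δp = -0.00185, p = 0.51115
step 2: Δp = -0.00071, p = 0.51045
step 3: Δp = -0.00027, p = 0.51017
step 4: Δp = -0.00011, p = 0.51007
step 5: Δp = -0.00004, p = 0.51003
step 6: Δp = -0.00002, p = 0.51001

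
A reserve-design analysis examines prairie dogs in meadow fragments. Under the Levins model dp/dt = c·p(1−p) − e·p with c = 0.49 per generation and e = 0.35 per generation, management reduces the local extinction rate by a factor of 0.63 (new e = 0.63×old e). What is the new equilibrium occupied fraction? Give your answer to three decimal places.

Before: p* = 1 − 0.35/0.49 = 0.2857.
After the change, c = 0.49, e = 0.2205, so p* = 1 − 0.2205/0.49 = 0.5500.

0.550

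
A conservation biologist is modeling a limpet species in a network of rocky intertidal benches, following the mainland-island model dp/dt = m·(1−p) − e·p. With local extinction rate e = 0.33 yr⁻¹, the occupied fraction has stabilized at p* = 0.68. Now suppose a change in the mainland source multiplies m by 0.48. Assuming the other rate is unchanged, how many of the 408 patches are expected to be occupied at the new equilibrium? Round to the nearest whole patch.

206

Balance m(1−p*) = e·p* gives m = e·p*/(1−p*) = 0.33×0.68000/0.32000 = 0.70125.
New p* = m/(m+e) = 0.33660/(0.33660+0.33000) = 0.50495.
Expected occupied = 408 × 0.50495 = 206.02 ≈ 206.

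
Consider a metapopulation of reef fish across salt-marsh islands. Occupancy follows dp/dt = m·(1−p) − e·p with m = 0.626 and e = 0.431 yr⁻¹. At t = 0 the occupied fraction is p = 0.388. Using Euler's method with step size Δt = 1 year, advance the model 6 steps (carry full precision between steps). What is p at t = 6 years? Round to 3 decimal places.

0.592

Update rule: p ← p + [m·(1−p) − e·p]·Δt with Δt = 1.
p: 0.38800 → 0.60388  (Δp = +0.21588)
p: 0.60388 → 0.59158  (Δp = -0.01231)
p: 0.59158 → 0.59228  (Δp = +0.00070)
p: 0.59228 → 0.59224  (Δp = -0.00004)
p: 0.59224 → 0.59224  (Δp = +0.00000)
p: 0.59224 → 0.59224  (Δp = -0.00000)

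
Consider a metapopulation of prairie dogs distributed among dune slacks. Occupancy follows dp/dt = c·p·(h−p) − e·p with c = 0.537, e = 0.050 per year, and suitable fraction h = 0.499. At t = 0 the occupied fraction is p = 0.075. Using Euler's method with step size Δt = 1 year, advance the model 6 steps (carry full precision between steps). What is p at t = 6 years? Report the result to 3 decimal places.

Update rule: p ← p + [c·p·(h−p) − e·p]·Δt with Δt = 1.
t = 1: p = 0.07500 + (+0.01333) = 0.08833
t = 2: p = 0.08833 + (+0.01506) = 0.10339
t = 3: p = 0.10339 + (+0.01679) = 0.12018
t = 4: p = 0.12018 + (+0.01844) = 0.13862
t = 5: p = 0.13862 + (+0.01990) = 0.15852
t = 6: p = 0.15852 + (+0.02106) = 0.17958

0.180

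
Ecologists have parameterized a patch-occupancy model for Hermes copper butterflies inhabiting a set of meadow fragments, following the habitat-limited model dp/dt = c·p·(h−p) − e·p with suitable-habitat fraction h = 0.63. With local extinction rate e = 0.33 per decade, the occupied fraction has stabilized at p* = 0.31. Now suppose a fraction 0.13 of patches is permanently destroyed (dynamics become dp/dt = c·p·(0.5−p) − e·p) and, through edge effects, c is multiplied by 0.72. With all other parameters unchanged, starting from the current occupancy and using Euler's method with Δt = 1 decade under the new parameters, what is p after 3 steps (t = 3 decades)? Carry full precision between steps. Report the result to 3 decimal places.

Balance c(h−p*) = e gives c = e/(0.63 − 0.31000) = 0.33/0.32000 = 1.03125.
Starting from p₀ = 0.31000; update p ← p + (dp/dt)·Δt with the new parameters.
  1  |  dp/dt·Δt = -0.058567  |  p_1 = 0.251433
  2  |  dp/dt·Δt = -0.036568  |  p_2 = 0.214865
  3  |  dp/dt·Δt = -0.025416  |  p_3 = 0.189449

0.189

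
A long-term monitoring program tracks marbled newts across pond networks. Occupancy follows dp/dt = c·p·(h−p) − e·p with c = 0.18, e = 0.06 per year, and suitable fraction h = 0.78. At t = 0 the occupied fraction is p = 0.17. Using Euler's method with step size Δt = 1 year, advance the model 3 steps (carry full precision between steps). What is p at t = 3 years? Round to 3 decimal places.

Update rule: p ← p + [c·p·(h−p) − e·p]·Δt with Δt = 1.
step 1: Δp = +0.00847, p = 0.17847
step 2: Δp = +0.00862, p = 0.18708
step 3: Δp = +0.00874, p = 0.19582

0.196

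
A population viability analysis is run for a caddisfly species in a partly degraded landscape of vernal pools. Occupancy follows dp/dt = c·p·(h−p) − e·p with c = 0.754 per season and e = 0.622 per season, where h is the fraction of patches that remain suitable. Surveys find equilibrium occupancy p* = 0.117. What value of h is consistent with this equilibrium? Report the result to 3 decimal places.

0.942

At equilibrium c(h−p*) = e, so h = p* + e/c.
h = 0.117 + 0.622/0.754 = 0.117 + 0.8249 = 0.9419.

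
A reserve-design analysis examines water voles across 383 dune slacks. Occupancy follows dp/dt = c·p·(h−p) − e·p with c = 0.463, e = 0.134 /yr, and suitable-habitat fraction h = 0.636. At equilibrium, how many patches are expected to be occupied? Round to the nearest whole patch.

p* = h − e/c = 0.636 − 0.2894 = 0.3466.
Expected occupied patches = N × p* = 383 × 0.3466 = 132.74 ≈ 133.

133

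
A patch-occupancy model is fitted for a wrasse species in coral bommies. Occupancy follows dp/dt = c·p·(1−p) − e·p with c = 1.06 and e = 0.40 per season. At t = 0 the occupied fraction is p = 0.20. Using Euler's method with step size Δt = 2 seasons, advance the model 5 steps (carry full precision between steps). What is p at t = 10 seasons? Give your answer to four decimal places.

Update rule: p ← p + [c·p·(1−p) − e·p]·Δt with Δt = 2.
t = 2: p = 0.20000 + (+0.17920) = 0.37920
t = 4: p = 0.37920 + (+0.19570) = 0.57490
t = 6: p = 0.57490 + (+0.05818) = 0.63309
t = 8: p = 0.63309 + (-0.01402) = 0.61907
t = 10: p = 0.61907 + (+0.00469) = 0.62376

0.6238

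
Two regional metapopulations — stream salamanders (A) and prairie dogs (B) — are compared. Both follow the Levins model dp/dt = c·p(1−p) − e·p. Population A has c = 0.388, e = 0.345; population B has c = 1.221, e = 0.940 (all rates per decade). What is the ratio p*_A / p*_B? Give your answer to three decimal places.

0.482

A: p*_A = 1 − 0.345/0.388 = 0.1108.
B: p*_B = 1 − 0.940/1.221 = 0.2301.
p*_A / p*_B = 0.1108/0.2301 = 0.4816.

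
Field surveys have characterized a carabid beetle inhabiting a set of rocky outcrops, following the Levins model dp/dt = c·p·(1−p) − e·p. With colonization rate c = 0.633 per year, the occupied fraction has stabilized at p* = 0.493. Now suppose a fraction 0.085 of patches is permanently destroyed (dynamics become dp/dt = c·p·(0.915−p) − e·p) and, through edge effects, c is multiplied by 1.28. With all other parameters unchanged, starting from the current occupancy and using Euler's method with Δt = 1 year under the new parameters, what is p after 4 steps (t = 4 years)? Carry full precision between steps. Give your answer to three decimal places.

0.516

Balance c(1−p*) = e gives e = 0.633×(1 − 0.49300) = 0.32093.
Starting from p₀ = 0.49300; update p ← p + (dp/dt)·Δt with the new parameters.
  1  |  dp/dt·Δt = +0.010348  |  p_1 = 0.503348
  2  |  dp/dt·Δt = +0.006345  |  p_2 = 0.509693
  3  |  dp/dt·Δt = +0.003805  |  p_3 = 0.513498
  4  |  dp/dt·Δt = +0.002250  |  p_4 = 0.515748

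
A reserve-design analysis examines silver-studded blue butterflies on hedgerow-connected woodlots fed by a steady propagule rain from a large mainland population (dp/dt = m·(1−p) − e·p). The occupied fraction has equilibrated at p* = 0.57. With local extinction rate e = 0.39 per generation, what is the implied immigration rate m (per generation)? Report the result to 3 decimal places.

At equilibrium m(1−p*) = e·p*, so m = e·p*/(1−p*).
m = 0.39 × 0.57 / 0.4300 = 0.2223/0.4300 = 0.5170.

0.517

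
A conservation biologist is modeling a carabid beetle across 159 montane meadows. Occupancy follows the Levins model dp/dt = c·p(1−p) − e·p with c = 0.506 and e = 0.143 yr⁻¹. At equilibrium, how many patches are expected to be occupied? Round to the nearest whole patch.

p* = 1 − e/c = 1 − 0.143/0.506 = 0.7174.
Expected occupied patches = N × p* = 159 × 0.7174 = 114.07 ≈ 114.

114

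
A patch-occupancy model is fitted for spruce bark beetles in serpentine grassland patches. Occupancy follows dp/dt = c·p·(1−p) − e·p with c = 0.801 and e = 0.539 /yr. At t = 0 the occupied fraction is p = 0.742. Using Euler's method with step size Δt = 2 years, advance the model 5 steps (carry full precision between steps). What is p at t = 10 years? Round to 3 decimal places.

0.320

Update rule: p ← p + [c·p·(1−p) − e·p]·Δt with Δt = 2.
t = 2: p = 0.74200 + (-0.49320) = 0.24880
t = 4: p = 0.24880 + (+0.03120) = 0.28001
t = 6: p = 0.28001 + (+0.02112) = 0.30113
t = 8: p = 0.30113 + (+0.01252) = 0.31365
t = 10: p = 0.31365 + (+0.00675) = 0.32041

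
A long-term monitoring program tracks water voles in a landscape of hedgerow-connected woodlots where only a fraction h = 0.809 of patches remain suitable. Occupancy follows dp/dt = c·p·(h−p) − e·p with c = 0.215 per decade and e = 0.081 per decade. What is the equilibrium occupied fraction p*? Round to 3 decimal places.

Setting dp/dt = 0 and dividing by p* gives c·(h−p*) = e.
So p* = h − e/c = 0.809 − 0.081/0.215 = 0.809 − 0.3767 = 0.4323.

0.432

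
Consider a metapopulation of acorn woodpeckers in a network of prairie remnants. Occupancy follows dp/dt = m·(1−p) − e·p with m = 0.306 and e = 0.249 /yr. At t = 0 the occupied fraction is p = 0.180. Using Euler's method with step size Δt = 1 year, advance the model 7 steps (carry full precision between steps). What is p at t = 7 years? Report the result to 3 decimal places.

0.550

Update rule: p ← p + [m·(1−p) − e·p]·Δt with Δt = 1.
step 1: Δp = +0.20610, p = 0.38610
step 2: Δp = +0.09171, p = 0.47781
step 3: Δp = +0.04081, p = 0.51863
step 4: Δp = +0.01816, p = 0.53679
step 5: Δp = +0.00808, p = 0.54487
step 6: Δp = +0.00360, p = 0.54847
step 7: Δp = +0.00160, p = 0.55007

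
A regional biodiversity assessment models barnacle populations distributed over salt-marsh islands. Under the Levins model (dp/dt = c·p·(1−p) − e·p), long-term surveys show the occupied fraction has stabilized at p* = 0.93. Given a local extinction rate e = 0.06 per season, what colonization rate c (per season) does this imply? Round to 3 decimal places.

At equilibrium c(1−p*) = e, so c = e/(1−p*).
c = 0.06/(1 − 0.93) = 0.06/0.0700 = 0.8571.

0.857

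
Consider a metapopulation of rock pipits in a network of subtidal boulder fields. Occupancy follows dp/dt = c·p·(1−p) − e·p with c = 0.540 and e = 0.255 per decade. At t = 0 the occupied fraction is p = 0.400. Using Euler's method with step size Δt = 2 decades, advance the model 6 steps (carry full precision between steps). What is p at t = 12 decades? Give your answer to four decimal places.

Update rule: p ← p + [c·p·(1−p) − e·p]·Δt with Δt = 2.
  1  |  dp/dt·Δt = +0.055200  |  p_1 = 0.455200
  2  |  dp/dt·Δt = +0.035680  |  p_2 = 0.490880
  3  |  dp/dt·Δt = +0.019561  |  p_3 = 0.510442
  4  |  dp/dt·Δt = +0.009557  |  p_4 = 0.519999
  5  |  dp/dt·Δt = +0.004369  |  p_5 = 0.524367
  6  |  dp/dt·Δt = +0.001931  |  p_6 = 0.526299

0.5263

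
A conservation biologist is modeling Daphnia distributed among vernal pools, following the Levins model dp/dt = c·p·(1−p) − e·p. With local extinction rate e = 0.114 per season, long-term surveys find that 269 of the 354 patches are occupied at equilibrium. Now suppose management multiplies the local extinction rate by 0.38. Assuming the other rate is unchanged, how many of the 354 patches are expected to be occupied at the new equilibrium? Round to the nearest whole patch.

Observed p* = 269/354 = 0.75989.
Balance c(1−p*) = e gives c = e/(1 − 0.75989) = 0.114/0.24011 = 0.47478.
New p* = 1 − e/c = 1 − 0.04332/0.47478 = 0.90876.
Expected occupied = 354 × 0.90876 = 321.70 ≈ 322.

322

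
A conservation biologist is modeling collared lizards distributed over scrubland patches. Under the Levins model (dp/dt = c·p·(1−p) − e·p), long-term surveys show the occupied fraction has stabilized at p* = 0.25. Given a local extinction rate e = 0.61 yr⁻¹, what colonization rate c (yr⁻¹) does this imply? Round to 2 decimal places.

0.81

At equilibrium c(1−p*) = e, so c = e/(1−p*).
c = 0.61/(1 − 0.25) = 0.61/0.7500 = 0.8133.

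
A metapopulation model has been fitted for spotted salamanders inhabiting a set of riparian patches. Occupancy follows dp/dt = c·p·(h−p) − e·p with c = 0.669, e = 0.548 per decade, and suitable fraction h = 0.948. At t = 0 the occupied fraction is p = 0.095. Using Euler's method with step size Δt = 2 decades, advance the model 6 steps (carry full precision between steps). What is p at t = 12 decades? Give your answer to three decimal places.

0.115

Update rule: p ← p + [c·p·(h−p) − e·p]·Δt with Δt = 2.
p: 0.09500 → 0.09930  (Δp = +0.00430)
p: 0.09930 → 0.10323  (Δp = +0.00393)
p: 0.10323 → 0.10677  (Δp = +0.00354)
p: 0.10677 → 0.10993  (Δp = +0.00316)
p: 0.10993 → 0.11272  (Δp = +0.00279)
p: 0.11272 → 0.11515  (Δp = +0.00244)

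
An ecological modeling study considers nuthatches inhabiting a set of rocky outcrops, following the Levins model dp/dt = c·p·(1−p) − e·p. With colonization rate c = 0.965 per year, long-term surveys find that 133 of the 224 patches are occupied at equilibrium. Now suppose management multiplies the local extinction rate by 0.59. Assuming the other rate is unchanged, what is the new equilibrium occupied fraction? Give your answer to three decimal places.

0.760

Observed p* = 133/224 = 0.59375.
Balance c(1−p*) = e gives e = 0.965×(1 − 0.59375) = 0.39203.
New p* = 1 − e/c = 1 − 0.23130/0.96500 = 0.76031.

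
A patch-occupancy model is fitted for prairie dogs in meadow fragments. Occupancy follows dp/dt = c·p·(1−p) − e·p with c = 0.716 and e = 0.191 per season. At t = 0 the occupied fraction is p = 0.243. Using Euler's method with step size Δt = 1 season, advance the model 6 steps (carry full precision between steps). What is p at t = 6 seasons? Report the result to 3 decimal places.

0.692

Update rule: p ← p + [c·p·(1−p) − e·p]·Δt with Δt = 1.
step 1: Δp = +0.08530, p = 0.32830
step 2: Δp = +0.09519, p = 0.42348
step 3: Δp = +0.09392, p = 0.51740
step 4: Δp = +0.07996, p = 0.59736
step 5: Δp = +0.05812, p = 0.65548
step 6: Δp = +0.03649, p = 0.69197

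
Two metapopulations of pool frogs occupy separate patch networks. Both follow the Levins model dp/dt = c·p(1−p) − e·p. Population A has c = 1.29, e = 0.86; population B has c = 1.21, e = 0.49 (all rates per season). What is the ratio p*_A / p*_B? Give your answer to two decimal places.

A: p*_A = 1 − 0.86/1.29 = 0.3333.
B: p*_B = 1 − 0.49/1.21 = 0.5950.
p*_A / p*_B = 0.3333/0.5950 = 0.5602.

0.56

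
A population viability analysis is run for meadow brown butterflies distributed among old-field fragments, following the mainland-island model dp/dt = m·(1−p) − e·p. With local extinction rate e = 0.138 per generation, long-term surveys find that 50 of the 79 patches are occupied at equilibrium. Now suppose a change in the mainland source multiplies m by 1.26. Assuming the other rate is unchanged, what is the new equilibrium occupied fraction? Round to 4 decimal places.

0.6848

Observed p* = 50/79 = 0.63291.
Balance m(1−p*) = e·p* gives m = e·p*/(1−p*) = 0.138×0.63291/0.36709 = 0.23793.
New p* = m/(m+e) = 0.29979/(0.29979+0.13800) = 0.68478.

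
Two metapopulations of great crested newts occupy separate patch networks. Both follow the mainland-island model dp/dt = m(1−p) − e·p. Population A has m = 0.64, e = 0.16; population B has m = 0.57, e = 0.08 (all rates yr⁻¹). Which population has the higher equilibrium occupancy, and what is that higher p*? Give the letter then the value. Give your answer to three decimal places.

B, 0.877

A: p*_A = m/(m+e) = 0.64/0.8000 = 0.8000.
B: p*_B = 0.57/0.6500 = 0.8769.
B is higher at 0.8769.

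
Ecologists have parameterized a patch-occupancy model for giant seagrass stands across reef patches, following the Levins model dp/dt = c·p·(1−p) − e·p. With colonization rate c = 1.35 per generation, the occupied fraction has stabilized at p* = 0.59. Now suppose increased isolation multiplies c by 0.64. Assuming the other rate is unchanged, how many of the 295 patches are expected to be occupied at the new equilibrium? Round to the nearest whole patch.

106

Balance c(1−p*) = e gives e = 1.35×(1 − 0.59000) = 0.55350.
New p* = 1 − e/c = 1 − 0.55350/0.86400 = 0.35938.
Expected occupied = 295 × 0.35938 = 106.02 ≈ 106.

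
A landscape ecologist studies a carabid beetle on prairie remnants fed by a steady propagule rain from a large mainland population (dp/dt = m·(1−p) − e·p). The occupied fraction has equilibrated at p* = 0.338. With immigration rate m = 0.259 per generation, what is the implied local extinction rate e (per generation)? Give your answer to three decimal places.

0.507

At equilibrium m(1−p*) = e·p*, so e = m(1−p*)/p*.
e = 0.259 × 0.6620 / 0.338 = 0.5073.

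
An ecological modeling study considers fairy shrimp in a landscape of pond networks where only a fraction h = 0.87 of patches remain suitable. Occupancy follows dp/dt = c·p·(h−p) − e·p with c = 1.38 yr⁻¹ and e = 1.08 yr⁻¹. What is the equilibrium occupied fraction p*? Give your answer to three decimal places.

Setting dp/dt = 0 and dividing by p* gives c·(h−p*) = e.
So p* = h − e/c = 0.87 − 1.08/1.38 = 0.87 − 0.7826 = 0.0874.

0.087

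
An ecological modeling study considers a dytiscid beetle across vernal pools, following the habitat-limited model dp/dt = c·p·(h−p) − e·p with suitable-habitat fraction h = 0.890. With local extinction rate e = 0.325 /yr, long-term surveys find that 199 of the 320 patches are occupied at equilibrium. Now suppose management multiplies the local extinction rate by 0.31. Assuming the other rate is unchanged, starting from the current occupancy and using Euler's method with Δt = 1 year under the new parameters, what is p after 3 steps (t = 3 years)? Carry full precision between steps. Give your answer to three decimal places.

Observed p* = 199/320 = 0.62187.
Balance c(h−p*) = e gives c = e/(0.89 − 0.62187) = 0.325/0.26813 = 1.21212.
Starting from p₀ = 0.62187; update p ← p + (dp/dt)·Δt with the new parameters.
  1  |  dp/dt·Δt = +0.139455  |  p_1 = 0.761330
  2  |  dp/dt·Δt = +0.042035  |  p_2 = 0.803366
  3  |  dp/dt·Δt = +0.003423  |  p_3 = 0.806789

0.807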